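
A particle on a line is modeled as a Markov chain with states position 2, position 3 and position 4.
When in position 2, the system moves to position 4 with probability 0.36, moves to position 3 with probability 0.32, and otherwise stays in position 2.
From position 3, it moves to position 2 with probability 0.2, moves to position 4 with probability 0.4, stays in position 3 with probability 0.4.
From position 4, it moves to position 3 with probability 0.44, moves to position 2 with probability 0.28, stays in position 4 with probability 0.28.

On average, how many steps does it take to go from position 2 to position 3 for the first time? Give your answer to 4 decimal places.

2.7778

Let t(s) be the expected number of steps to first reach position 3 from state s, with t(position 3) = 0. Conditioning on the first step:
t(position 2) = 1 + 0.32·t(position 2) + 0.36·t(position 4)
t(position 4) = 1 + 0.28·t(position 2) + 0.28·t(position 4)
Solving: t(position 2) = 2.7778, t(position 4) = 2.4691.
Expected steps from position 2 to position 3: 2.7778.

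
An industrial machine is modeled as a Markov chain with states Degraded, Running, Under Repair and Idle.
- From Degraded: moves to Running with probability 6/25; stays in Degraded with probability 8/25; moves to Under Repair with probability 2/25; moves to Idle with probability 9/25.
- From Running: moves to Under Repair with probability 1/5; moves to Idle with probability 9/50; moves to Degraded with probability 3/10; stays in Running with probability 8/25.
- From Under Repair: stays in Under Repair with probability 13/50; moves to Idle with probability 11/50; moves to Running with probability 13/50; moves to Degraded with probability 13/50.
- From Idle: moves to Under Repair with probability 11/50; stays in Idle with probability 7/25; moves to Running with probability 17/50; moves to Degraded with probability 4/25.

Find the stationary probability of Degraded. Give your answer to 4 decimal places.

0.2614

Let the stationary distribution be π with π = πP and π_1 + π_2 + π_3 + π_4 = 1.
π_1 = 0.32·π_1 + 0.3·π_2 + 0.26·π_3 + 0.16·π_4
π_2 = 0.24·π_1 + 0.32·π_2 + 0.26·π_3 + 0.34·π_4
π_3 = 0.08·π_1 + 0.2·π_2 + 0.26·π_3 + 0.22·π_4
Solving with the normalization constraint gives π = (0.2614, 0.2932, 0.1849, 0.2605).
So the stationary probability of Degraded is 0.2614.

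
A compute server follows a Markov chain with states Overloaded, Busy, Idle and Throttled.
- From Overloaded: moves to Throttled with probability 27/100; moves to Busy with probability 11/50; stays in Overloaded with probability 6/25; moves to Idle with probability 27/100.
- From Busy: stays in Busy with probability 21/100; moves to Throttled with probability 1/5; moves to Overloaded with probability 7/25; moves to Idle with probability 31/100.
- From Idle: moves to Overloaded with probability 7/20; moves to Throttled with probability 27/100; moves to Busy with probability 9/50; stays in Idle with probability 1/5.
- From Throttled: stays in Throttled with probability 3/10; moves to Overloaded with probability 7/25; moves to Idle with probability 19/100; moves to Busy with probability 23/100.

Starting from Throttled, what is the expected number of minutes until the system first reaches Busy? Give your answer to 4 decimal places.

4.6206

Let t(s) be the expected number of minutes to first reach Busy from state s, with t(Busy) = 0. Conditioning on the first minute:
t(Overloaded) = 1 + 0.24·t(Overloaded) + 0.27·t(Idle) + 0.27·t(Throttled)
t(Idle) = 1 + 0.35·t(Overloaded) + 0.2·t(Idle) + 0.27·t(Throttled)
t(Throttled) = 1 + 0.28·t(Overloaded) + 0.19·t(Idle) + 0.3·t(Throttled)
Solving: t(Overloaded) = 4.6833, t(Idle) = 4.8584, t(Throttled) = 4.6206.
Expected minutes from Throttled to Busy: 4.6206.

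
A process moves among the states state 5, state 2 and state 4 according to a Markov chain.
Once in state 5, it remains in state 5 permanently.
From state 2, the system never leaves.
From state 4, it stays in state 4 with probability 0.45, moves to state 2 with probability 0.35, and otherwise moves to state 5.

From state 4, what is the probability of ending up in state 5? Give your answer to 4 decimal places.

Let h(s) be the probability of absorption at state 5 starting from transient state s. Then h(state 5) = 1 and h(state 2) = 0. By first-step analysis:
h(state 4) = 0.2·1 + 0.35·0 + 0.45·h(state 4)
Solving: h(state 4) = 0.3636.
Starting from state 4, the probability is 0.3636.

0.3636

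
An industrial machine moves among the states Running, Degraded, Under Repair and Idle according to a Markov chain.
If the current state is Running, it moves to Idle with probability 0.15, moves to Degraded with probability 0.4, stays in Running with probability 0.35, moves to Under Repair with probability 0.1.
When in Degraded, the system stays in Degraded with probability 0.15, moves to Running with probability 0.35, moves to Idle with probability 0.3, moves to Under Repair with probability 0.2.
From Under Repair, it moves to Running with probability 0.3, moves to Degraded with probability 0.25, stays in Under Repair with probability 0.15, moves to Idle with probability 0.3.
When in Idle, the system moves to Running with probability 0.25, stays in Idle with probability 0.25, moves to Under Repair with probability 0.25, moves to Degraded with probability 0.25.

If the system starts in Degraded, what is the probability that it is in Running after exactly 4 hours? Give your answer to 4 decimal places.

Propagate the distribution vector 4 hours from Degraded.
After 0 hours: (0.0000, 1.0000, 0.0000, 0.0000)
After 1 hour: (0.3500, 0.1500, 0.2000, 0.3000)
After 2 hours: (0.3100, 0.2875, 0.1700, 0.2325)
After 3 hours: (0.3183, 0.2678, 0.1721, 0.2419)
After 4 hours: (0.3172, 0.2710, 0.1717, 0.2402)
P(in Running after 4 hours) = 0.3172

0.3172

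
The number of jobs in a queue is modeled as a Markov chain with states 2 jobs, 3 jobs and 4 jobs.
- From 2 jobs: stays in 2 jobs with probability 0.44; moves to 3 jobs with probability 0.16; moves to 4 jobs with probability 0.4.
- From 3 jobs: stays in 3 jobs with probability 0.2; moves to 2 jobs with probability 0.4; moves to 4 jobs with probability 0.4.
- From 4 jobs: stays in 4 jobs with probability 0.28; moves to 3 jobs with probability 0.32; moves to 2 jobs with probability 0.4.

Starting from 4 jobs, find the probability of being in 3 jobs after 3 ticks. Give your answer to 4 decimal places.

0.2273

Propagate the distribution vector 3 ticks from 4 jobs.
After 0 ticks: (0.0000, 0.0000, 1.0000)
After 1 tick: (0.4000, 0.3200, 0.2800)
After 2 ticks: (0.4160, 0.2176, 0.3664)
After 3 ticks: (0.4166, 0.2273, 0.3560)
P(in 3 jobs after 3 ticks) = 0.2273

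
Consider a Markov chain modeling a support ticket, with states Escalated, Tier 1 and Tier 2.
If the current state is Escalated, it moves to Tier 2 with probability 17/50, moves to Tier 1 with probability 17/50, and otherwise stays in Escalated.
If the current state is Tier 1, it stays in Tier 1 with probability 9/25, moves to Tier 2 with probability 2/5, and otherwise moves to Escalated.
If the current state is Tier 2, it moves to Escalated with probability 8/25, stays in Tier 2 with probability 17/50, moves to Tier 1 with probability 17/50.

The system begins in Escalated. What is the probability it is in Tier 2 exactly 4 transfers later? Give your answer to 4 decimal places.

0.3608

Propagate the distribution vector 4 transfers from Escalated.
After 0 transfers: (1.0000, 0.0000, 0.0000)
After 1 transfer: (0.3200, 0.3400, 0.3400)
After 2 transfers: (0.2928, 0.3468, 0.3604)
After 3 transfers: (0.2923, 0.3469, 0.3608)
After 4 transfers: (0.2922, 0.3469, 0.3608)
P(in Tier 2 after 4 transfers) = 0.3608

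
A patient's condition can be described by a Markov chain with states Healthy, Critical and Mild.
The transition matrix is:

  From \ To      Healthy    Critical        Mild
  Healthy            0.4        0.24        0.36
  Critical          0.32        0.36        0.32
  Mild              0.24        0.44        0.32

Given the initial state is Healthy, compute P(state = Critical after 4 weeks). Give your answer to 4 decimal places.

Propagate the distribution vector 4 weeks from Healthy.
After 0 weeks: (1.0000, 0.0000, 0.0000)
After 1 week: (0.4000, 0.2400, 0.3600)
After 2 weeks: (0.3232, 0.3408, 0.3360)
After 3 weeks: (0.3190, 0.3481, 0.3329)
After 4 weeks: (0.3189, 0.3484, 0.3328)
P(in Critical after 4 weeks) = 0.3484

0.3484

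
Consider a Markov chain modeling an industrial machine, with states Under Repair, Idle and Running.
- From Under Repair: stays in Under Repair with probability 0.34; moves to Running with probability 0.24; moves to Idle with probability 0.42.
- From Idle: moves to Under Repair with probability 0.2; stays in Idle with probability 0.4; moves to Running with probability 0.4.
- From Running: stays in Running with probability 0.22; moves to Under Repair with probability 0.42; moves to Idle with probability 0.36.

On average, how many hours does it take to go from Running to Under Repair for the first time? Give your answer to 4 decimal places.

Let t(s) be the expected number of hours to first reach Under Repair from state s, with t(Under Repair) = 0. Conditioning on the first hour:
t(Idle) = 1 + 0.4·t(Idle) + 0.4·t(Running)
t(Running) = 1 + 0.36·t(Idle) + 0.22·t(Running)
Solving: t(Idle) = 3.6420, t(Running) = 2.9630.
Expected hours from Running to Under Repair: 2.9630.

2.9630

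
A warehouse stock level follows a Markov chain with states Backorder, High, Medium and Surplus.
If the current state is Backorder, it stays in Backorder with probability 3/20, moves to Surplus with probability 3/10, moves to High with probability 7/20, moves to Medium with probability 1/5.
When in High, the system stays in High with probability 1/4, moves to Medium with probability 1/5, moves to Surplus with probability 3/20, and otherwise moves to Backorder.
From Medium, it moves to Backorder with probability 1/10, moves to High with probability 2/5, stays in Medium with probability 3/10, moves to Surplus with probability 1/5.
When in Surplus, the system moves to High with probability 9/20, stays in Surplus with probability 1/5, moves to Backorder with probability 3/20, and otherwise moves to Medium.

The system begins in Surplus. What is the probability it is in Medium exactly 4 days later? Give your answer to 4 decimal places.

0.2222

Propagate the distribution vector 4 days from Surplus.
After 0 days: (0.0000, 0.0000, 0.0000, 1.0000)
After 1 day: (0.1500, 0.4500, 0.2000, 0.2000)
After 2 days: (0.2525, 0.3350, 0.2200, 0.1925)
After 3 days: (0.2228, 0.3468, 0.2220, 0.2085)
After 4 days: (0.2256, 0.3473, 0.2222, 0.2049)
P(in Medium after 4 days) = 0.2222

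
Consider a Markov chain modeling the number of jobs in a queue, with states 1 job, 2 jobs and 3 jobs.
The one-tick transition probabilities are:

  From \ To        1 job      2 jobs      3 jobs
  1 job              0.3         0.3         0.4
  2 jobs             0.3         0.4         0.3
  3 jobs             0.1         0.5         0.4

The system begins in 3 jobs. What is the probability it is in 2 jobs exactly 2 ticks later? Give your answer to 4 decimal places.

Sum over the intermediate state after 1 tick:
P = P(3 jobs→1 job)·P(1 job→2 jobs) + P(3 jobs→2 jobs)·P(2 jobs→2 jobs) + P(3 jobs→3 jobs)·P(3 jobs→2 jobs)
  = 0.1×0.3 + 0.5×0.4 + 0.4×0.5
  = 0.0300 + 0.2000 + 0.2000 = 0.4300

0.4300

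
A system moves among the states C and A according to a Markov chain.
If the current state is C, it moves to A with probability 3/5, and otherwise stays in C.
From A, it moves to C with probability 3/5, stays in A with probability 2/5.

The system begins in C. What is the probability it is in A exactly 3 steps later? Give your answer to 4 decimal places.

0.5040

Propagate the distribution vector 3 steps from C.
After 0 steps: (1.0000, 0.0000)
After 1 step: (0.4000, 0.6000)
After 2 steps: (0.5200, 0.4800)
After 3 steps: (0.4960, 0.5040)
P(in A after 3 steps) = 0.5040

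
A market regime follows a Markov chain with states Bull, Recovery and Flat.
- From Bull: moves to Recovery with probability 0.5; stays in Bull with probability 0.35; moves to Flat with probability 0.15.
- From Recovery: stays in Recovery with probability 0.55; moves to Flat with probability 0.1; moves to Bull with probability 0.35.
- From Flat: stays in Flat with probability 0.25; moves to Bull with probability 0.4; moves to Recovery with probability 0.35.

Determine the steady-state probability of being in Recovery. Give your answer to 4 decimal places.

Let the stationary distribution be π with π = πP and π_1 + π_2 + π_3 = 1.
π_1 = 0.35·π_1 + 0.35·π_2 + 0.4·π_3
π_2 = 0.5·π_1 + 0.55·π_2 + 0.35·π_3
Solving with the normalization constraint gives π = (0.3569, 0.5044, 0.1386).
So the stationary probability of Recovery is 0.5044.

0.5044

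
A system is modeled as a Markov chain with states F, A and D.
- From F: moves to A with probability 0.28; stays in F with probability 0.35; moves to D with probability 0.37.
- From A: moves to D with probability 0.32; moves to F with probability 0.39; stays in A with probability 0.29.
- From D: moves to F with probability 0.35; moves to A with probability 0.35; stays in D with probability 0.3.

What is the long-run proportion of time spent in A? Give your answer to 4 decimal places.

Let the stationary distribution be π with π = πP and π_1 + π_2 + π_3 = 1.
π_1 = 0.35·π_1 + 0.39·π_2 + 0.35·π_3
π_2 = 0.28·π_1 + 0.29·π_2 + 0.35·π_3
Solving with the normalization constraint gives π = (0.3623, 0.3063, 0.3315).
So the stationary probability of A is 0.3063.

0.3063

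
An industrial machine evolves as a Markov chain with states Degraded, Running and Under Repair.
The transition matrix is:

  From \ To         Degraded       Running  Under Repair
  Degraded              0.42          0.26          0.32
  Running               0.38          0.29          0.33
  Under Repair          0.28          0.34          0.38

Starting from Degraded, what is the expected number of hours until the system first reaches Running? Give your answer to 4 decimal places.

3.4815

Let t(s) be the expected number of hours to first reach Running from state s, with t(Running) = 0. Conditioning on the first hour:
t(Degraded) = 1 + 0.42·t(Degraded) + 0.32·t(Under Repair)
t(Under Repair) = 1 + 0.28·t(Degraded) + 0.38·t(Under Repair)
Solving: t(Degraded) = 3.4815, t(Under Repair) = 3.1852.
Expected hours from Degraded to Running: 3.4815.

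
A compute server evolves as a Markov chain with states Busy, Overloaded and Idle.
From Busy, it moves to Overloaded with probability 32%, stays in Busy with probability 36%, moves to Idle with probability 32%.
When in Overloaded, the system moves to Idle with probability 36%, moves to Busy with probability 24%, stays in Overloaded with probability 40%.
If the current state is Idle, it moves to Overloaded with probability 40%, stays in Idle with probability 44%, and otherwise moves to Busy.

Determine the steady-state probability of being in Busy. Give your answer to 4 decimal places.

Let the stationary distribution be π with π = πP and π_1 + π_2 + π_3 = 1.
π_1 = 0.36·π_1 + 0.24·π_2 + 0.16·π_3
π_2 = 0.32·π_1 + 0.4·π_2 + 0.4·π_3
Solving with the normalization constraint gives π = (0.2381, 0.3810, 0.3810).
So the stationary probability of Busy is 0.2381.

0.2381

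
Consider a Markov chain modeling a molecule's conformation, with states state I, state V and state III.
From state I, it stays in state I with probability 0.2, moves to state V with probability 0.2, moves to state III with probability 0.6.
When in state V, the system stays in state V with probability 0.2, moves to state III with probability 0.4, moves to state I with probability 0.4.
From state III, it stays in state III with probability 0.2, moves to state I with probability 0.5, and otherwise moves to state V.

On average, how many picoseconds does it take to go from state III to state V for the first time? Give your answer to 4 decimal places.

Let t(s) be the expected number of picoseconds to first reach state V from state s, with t(state V) = 0. Conditioning on the first picosecond:
t(state I) = 1 + 0.2·t(state I) + 0.6·t(state III)
t(state III) = 1 + 0.5·t(state I) + 0.2·t(state III)
Solving: t(state I) = 4.1176, t(state III) = 3.8235.
Expected picoseconds from state III to state V: 3.8235.

3.8235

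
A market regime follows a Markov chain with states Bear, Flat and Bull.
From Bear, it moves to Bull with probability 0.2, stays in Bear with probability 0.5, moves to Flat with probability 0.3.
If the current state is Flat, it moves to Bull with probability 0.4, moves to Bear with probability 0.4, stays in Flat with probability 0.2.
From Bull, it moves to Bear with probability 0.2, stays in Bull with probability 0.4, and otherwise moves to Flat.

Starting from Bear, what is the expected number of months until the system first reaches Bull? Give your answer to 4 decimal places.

3.9286

Let t(s) be the expected number of months to first reach Bull from state s, with t(Bull) = 0. Conditioning on the first month:
t(Bear) = 1 + 0.5·t(Bear) + 0.3·t(Flat)
t(Flat) = 1 + 0.4·t(Bear) + 0.2·t(Flat)
Solving: t(Bear) = 3.9286, t(Flat) = 3.2143.
Expected months from Bear to Bull: 3.9286.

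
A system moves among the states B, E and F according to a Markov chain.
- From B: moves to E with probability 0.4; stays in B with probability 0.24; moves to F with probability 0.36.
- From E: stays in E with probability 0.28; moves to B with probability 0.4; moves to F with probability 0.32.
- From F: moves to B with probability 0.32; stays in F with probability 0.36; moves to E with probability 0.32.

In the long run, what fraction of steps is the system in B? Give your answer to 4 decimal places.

0.3209

Let the stationary distribution be π with π = πP and π_1 + π_2 + π_3 = 1.
π_1 = 0.24·π_1 + 0.4·π_2 + 0.32·π_3
π_2 = 0.4·π_1 + 0.28·π_2 + 0.32·π_3
Solving with the normalization constraint gives π = (0.3209, 0.3324, 0.3467).
So the stationary probability of B is 0.3209.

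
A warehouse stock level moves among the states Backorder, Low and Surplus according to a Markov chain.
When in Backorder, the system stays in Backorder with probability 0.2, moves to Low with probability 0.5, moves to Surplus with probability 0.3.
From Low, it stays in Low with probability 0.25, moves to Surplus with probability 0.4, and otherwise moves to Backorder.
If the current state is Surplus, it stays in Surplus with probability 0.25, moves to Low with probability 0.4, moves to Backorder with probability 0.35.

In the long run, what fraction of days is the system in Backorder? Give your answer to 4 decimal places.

0.3043

Let the stationary distribution be π with π = πP and π_1 + π_2 + π_3 = 1.
π_1 = 0.2·π_1 + 0.35·π_2 + 0.35·π_3
π_2 = 0.5·π_1 + 0.25·π_2 + 0.4·π_3
Solving with the normalization constraint gives π = (0.3043, 0.3743, 0.3214).
So the stationary probability of Backorder is 0.3043.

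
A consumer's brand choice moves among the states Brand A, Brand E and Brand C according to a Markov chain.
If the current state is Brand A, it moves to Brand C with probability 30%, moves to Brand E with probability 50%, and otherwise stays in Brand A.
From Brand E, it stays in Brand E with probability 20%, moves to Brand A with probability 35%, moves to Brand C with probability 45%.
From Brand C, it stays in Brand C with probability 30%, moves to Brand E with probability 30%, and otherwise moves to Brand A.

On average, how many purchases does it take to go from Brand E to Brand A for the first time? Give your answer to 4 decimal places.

2.7059

Let t(s) be the expected number of purchases to first reach Brand A from state s, with t(Brand A) = 0. Conditioning on the first purchase:
t(Brand E) = 1 + 0.2·t(Brand E) + 0.45·t(Brand C)
t(Brand C) = 1 + 0.3·t(Brand E) + 0.3·t(Brand C)
Solving: t(Brand E) = 2.7059, t(Brand C) = 2.5882.
Expected purchases from Brand E to Brand A: 2.7059.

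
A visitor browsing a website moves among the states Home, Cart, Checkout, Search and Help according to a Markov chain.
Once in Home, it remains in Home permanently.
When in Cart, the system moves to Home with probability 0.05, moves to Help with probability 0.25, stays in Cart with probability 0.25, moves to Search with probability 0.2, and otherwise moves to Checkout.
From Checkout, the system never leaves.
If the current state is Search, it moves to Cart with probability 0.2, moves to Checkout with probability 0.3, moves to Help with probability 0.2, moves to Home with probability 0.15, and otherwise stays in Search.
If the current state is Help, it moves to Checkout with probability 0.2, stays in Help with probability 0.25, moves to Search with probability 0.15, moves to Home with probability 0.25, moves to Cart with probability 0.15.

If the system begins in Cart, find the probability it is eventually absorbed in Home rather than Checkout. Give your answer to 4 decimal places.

Let h(s) be the probability of absorption at Home starting from transient state s. Then h(Home) = 1 and h(Checkout) = 0. By first-step analysis:
h(Cart) = 0.05·1 + 0.25·h(Cart) + 0.25·0 + 0.2·h(Search) + 0.25·h(Help)
h(Search) = 0.15·1 + 0.2·h(Cart) + 0.3·0 + 0.15·h(Search) + 0.2·h(Help)
h(Help) = 0.25·1 + 0.15·h(Cart) + 0.2·0 + 0.15·h(Search) + 0.25·h(Help)
Solving: h(Cart) = 0.3199, h(Search) = 0.3623, h(Help) = 0.4698.
Starting from Cart, the probability is 0.3199.

0.3199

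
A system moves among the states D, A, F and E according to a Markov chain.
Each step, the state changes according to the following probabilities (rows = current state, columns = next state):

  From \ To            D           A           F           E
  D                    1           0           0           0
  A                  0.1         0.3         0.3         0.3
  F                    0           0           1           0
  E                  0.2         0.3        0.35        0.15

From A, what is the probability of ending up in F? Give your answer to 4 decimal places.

0.7129

Let h(s) be the probability of absorption at F starting from transient state s. Then h(F) = 1 and h(D) = 0. By first-step analysis:
h(A) = 0.1·0 + 0.3·h(A) + 0.3·1 + 0.3·h(E)
h(E) = 0.2·0 + 0.3·h(A) + 0.35·1 + 0.15·h(E)
Solving: h(A) = 0.7129, h(E) = 0.6634.
Starting from A, the probability is 0.7129.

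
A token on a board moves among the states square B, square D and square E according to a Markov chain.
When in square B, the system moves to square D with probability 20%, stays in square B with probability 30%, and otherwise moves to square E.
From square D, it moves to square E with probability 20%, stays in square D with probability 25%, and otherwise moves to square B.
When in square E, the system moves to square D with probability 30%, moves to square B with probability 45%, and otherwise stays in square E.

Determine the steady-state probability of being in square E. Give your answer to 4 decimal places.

0.3409

Let the stationary distribution be π with π = πP and π_1 + π_2 + π_3 = 1.
π_1 = 0.3·π_1 + 0.55·π_2 + 0.45·π_3
π_2 = 0.2·π_1 + 0.25·π_2 + 0.3·π_3
Solving with the normalization constraint gives π = (0.4127, 0.2464, 0.3409).
So the stationary probability of square E is 0.3409.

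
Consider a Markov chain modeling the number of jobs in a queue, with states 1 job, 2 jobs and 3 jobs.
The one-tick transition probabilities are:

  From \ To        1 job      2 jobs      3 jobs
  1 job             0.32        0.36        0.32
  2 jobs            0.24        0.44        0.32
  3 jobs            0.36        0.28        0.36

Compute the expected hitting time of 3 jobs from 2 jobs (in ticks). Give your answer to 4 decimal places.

Let t(s) be the expected number of ticks to first reach 3 jobs from state s, with t(3 jobs) = 0. Conditioning on the first tick:
t(1 job) = 1 + 0.32·t(1 job) + 0.36·t(2 jobs)
t(2 jobs) = 1 + 0.24·t(1 job) + 0.44·t(2 jobs)
Solving: t(1 job) = 3.1250, t(2 jobs) = 3.1250.
Expected ticks from 2 jobs to 3 jobs: 3.1250.

3.1250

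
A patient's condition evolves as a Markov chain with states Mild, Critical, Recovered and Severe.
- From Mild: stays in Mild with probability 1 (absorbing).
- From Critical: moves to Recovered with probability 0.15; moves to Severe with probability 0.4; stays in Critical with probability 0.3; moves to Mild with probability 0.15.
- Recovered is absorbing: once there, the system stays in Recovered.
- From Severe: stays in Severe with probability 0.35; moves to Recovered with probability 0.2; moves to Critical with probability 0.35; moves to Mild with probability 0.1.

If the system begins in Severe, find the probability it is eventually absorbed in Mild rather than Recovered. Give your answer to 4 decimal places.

0.3889

Let h(s) be the probability of absorption at Mild starting from transient state s. Then h(Mild) = 1 and h(Recovered) = 0. By first-step analysis:
h(Critical) = 0.15·1 + 0.3·h(Critical) + 0.15·0 + 0.4·h(Severe)
h(Severe) = 0.1·1 + 0.35·h(Critical) + 0.2·0 + 0.35·h(Severe)
Solving: h(Critical) = 0.4365, h(Severe) = 0.3889.
Starting from Severe, the probability is 0.3889.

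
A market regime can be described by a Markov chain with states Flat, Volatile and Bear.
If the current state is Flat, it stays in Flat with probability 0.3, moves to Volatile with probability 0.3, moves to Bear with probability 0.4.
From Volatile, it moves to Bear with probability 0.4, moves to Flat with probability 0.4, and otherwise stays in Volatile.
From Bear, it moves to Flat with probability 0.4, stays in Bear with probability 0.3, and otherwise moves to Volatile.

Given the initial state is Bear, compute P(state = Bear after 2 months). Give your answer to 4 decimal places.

Sum over the intermediate state after 1 month:
P = P(Bear→Flat)·P(Flat→Bear) + P(Bear→Volatile)·P(Volatile→Bear) + P(Bear→Bear)·P(Bear→Bear)
  = 0.4×0.4 + 0.3×0.4 + 0.3×0.3
  = 0.1600 + 0.1200 + 0.0900 = 0.3700

0.3700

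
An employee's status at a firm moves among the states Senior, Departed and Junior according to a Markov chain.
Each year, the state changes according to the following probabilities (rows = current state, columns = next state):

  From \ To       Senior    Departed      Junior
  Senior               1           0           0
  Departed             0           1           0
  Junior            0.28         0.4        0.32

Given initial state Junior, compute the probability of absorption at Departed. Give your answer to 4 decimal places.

Let h(s) be the probability of absorption at Departed starting from transient state s. Then h(Departed) = 1 and h(Senior) = 0. By first-step analysis:
h(Junior) = 0.28·0 + 0.4·1 + 0.32·h(Junior)
Solving: h(Junior) = 0.5882.
Starting from Junior, the probability is 0.5882.

0.5882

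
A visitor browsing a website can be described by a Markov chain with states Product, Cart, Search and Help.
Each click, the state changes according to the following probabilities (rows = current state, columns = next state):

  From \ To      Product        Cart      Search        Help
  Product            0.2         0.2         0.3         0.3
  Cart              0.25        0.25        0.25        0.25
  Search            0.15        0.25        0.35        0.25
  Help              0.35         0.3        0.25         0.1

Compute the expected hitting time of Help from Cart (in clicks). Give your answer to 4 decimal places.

Let t(s) be the expected number of clicks to first reach Help from state s, with t(Help) = 0. Conditioning on the first click:
t(Product) = 1 + 0.2·t(Product) + 0.2·t(Cart) + 0.3·t(Search)
t(Cart) = 1 + 0.25·t(Product) + 0.25·t(Cart) + 0.25·t(Search)
t(Search) = 1 + 0.15·t(Product) + 0.25·t(Cart) + 0.35·t(Search)
Solving: t(Product) = 3.6566, t(Cart) = 3.8384, t(Search) = 3.8586.
Expected clicks from Cart to Help: 3.8384.

3.8384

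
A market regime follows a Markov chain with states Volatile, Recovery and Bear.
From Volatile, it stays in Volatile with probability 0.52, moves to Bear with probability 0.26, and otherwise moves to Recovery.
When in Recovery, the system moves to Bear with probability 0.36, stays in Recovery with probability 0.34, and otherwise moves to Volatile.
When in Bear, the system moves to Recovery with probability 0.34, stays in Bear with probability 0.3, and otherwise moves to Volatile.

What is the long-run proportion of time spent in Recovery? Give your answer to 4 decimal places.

Let the stationary distribution be π with π = πP and π_1 + π_2 + π_3 = 1.
π_1 = 0.52·π_1 + 0.3·π_2 + 0.36·π_3
π_2 = 0.22·π_1 + 0.34·π_2 + 0.34·π_3
Solving with the normalization constraint gives π = (0.4078, 0.2911, 0.3012).
So the stationary probability of Recovery is 0.2911.

0.2911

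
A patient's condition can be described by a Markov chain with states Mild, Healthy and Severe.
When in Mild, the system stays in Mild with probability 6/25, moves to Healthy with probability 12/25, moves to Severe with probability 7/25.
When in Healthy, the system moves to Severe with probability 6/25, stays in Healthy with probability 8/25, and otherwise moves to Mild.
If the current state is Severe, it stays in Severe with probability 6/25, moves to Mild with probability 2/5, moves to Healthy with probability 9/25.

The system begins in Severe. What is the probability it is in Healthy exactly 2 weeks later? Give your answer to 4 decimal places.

Sum over the intermediate state after 1 week:
P = P(Severe→Mild)·P(Mild→Healthy) + P(Severe→Healthy)·P(Healthy→Healthy) + P(Severe→Severe)·P(Severe→Healthy)
  = 0.4×0.48 + 0.36×0.32 + 0.24×0.36
  = 0.1920 + 0.1152 + 0.0864 = 0.3936

0.3936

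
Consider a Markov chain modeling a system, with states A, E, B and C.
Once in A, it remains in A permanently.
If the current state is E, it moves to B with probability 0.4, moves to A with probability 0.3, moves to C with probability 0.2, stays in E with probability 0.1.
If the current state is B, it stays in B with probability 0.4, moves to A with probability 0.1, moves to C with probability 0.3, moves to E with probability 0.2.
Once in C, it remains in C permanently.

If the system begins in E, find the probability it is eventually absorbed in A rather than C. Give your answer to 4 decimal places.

Let h(s) be the probability of absorption at A starting from transient state s. Then h(A) = 1 and h(C) = 0. By first-step analysis:
h(E) = 0.3·1 + 0.1·h(E) + 0.4·h(B) + 0.2·0
h(B) = 0.1·1 + 0.2·h(E) + 0.4·h(B) + 0.3·0
Solving: h(E) = 0.4783, h(B) = 0.3261.
Starting from E, the probability is 0.4783.

0.4783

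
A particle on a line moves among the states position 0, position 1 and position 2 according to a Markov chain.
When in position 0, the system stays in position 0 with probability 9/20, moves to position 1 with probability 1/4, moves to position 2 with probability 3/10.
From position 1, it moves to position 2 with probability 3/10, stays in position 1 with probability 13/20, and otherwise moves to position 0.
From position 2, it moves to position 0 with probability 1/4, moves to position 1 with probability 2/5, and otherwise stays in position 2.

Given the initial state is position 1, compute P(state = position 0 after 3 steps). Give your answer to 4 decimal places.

Propagate the distribution vector 3 steps from position 1.
After 0 steps: (0.0000, 1.0000, 0.0000)
After 1 step: (0.0500, 0.6500, 0.3000)
After 2 steps: (0.1300, 0.5550, 0.3150)
After 3 steps: (0.1650, 0.5193, 0.3158)
P(in position 0 after 3 steps) = 0.1650

0.1650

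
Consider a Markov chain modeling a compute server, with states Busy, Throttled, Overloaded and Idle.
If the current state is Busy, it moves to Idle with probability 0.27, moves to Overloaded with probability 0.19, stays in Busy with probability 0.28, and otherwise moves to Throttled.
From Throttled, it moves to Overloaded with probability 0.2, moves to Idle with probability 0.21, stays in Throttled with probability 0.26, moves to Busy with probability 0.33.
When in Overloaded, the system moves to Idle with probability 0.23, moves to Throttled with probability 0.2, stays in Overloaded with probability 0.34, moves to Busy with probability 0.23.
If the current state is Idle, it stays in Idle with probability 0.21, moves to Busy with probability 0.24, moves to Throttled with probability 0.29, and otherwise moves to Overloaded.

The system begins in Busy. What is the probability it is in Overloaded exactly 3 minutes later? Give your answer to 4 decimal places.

0.2447

Propagate the distribution vector 3 minutes from Busy.
After 0 minutes: (1.0000, 0.0000, 0.0000, 0.0000)
After 1 minute: (0.2800, 0.2600, 0.1900, 0.2700)
After 2 minutes: (0.2727, 0.2567, 0.2400, 0.2306)
After 3 minutes: (0.2716, 0.2525, 0.2447, 0.2312)
P(in Overloaded after 3 minutes) = 0.2447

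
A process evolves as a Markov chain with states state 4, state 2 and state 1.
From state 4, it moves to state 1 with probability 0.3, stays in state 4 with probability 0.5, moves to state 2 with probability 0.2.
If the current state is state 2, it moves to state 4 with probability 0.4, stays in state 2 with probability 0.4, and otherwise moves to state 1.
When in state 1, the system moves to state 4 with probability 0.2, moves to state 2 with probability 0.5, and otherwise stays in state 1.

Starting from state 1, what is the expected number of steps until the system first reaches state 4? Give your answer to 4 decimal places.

3.4375

Let t(s) be the expected number of steps to first reach state 4 from state s, with t(state 4) = 0. Conditioning on the first step:
t(state 2) = 1 + 0.4·t(state 2) + 0.2·t(state 1)
t(state 1) = 1 + 0.5·t(state 2) + 0.3·t(state 1)
Solving: t(state 2) = 2.8125, t(state 1) = 3.4375.
Expected steps from state 1 to state 4: 3.4375.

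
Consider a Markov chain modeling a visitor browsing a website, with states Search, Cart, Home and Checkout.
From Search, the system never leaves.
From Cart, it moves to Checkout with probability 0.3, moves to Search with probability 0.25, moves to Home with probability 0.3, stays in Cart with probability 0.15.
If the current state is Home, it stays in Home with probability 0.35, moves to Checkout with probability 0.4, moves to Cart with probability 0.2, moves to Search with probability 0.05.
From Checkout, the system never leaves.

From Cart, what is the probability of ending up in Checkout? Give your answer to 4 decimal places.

Let h(s) be the probability of absorption at Checkout starting from transient state s. Then h(Checkout) = 1 and h(Search) = 0. By first-step analysis:
h(Cart) = 0.25·0 + 0.15·h(Cart) + 0.3·h(Home) + 0.3·1
h(Home) = 0.05·0 + 0.2·h(Cart) + 0.35·h(Home) + 0.4·1
Solving: h(Cart) = 0.6396, h(Home) = 0.8122.
Starting from Cart, the probability is 0.6396.

0.6396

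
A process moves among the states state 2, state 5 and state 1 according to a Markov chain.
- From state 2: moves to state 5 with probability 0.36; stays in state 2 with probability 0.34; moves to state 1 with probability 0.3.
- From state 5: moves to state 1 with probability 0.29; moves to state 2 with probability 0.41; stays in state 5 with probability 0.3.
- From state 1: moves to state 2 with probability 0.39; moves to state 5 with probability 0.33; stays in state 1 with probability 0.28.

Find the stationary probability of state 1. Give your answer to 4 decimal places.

0.2909

Let the stationary distribution be π with π = πP and π_1 + π_2 + π_3 = 1.
π_1 = 0.34·π_1 + 0.41·π_2 + 0.39·π_3
π_2 = 0.36·π_1 + 0.3·π_2 + 0.33·π_3
Solving with the normalization constraint gives π = (0.3777, 0.3314, 0.2909).
So the stationary probability of state 1 is 0.2909.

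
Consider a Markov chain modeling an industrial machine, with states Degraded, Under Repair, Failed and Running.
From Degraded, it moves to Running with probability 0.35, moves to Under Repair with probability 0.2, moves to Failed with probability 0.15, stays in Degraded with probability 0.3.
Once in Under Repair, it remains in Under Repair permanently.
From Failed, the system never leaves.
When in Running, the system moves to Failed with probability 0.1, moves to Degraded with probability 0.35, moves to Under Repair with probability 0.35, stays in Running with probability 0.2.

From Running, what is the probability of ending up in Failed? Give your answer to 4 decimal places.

0.2800

Let h(s) be the probability of absorption at Failed starting from transient state s. Then h(Failed) = 1 and h(Under Repair) = 0. By first-step analysis:
h(Degraded) = 0.3·h(Degraded) + 0.2·0 + 0.15·1 + 0.35·h(Running)
h(Running) = 0.35·h(Degraded) + 0.35·0 + 0.1·1 + 0.2·h(Running)
Solving: h(Degraded) = 0.3543, h(Running) = 0.2800.
Starting from Running, the probability is 0.2800.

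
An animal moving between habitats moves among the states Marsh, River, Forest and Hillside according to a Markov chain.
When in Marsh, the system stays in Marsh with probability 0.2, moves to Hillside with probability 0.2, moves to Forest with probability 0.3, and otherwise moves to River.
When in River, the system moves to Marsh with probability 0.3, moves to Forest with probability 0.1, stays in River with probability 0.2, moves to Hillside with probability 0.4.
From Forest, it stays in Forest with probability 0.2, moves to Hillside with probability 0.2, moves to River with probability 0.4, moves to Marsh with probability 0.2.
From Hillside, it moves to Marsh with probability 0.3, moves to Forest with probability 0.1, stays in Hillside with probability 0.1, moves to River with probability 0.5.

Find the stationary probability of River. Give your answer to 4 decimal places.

0.3321

Let the stationary distribution be π with π = πP and π_1 + π_2 + π_3 + π_4 = 1.
π_1 = 0.2·π_1 + 0.3·π_2 + 0.2·π_3 + 0.3·π_4
π_2 = 0.3·π_1 + 0.2·π_2 + 0.4·π_3 + 0.5·π_4
π_3 = 0.3·π_1 + 0.1·π_2 + 0.2·π_3 + 0.1·π_4
Solving with the normalization constraint gives π = (0.2574, 0.3321, 0.1683, 0.2422).
So the stationary probability of River is 0.3321.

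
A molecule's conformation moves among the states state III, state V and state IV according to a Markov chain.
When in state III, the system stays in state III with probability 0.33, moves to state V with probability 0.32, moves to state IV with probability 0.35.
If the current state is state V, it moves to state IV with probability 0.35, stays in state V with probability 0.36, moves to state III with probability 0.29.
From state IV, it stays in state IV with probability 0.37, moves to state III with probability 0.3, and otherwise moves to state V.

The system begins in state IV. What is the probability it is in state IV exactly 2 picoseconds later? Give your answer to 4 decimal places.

Sum over the intermediate state after 1 picosecond:
P = P(state IV→state III)·P(state III→state IV) + P(state IV→state V)·P(state V→state IV) + P(state IV→state IV)·P(state IV→state IV)
  = 0.3×0.35 + 0.33×0.35 + 0.37×0.37
  = 0.1050 + 0.1155 + 0.1369 = 0.3574

0.3574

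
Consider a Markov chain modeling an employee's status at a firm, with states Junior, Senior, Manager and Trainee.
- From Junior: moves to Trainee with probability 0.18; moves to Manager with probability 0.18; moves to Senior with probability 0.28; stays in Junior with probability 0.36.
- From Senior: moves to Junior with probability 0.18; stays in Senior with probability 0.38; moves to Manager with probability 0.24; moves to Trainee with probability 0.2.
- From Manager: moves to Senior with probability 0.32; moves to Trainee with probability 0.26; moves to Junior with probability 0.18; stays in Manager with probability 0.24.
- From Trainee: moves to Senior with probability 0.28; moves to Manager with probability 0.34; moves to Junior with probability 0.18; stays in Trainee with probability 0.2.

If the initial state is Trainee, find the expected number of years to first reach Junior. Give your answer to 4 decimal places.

Let t(s) be the expected number of years to first reach Junior from state s, with t(Junior) = 0. Conditioning on the first year:
t(Senior) = 1 + 0.38·t(Senior) + 0.24·t(Manager) + 0.2·t(Trainee)
t(Manager) = 1 + 0.32·t(Senior) + 0.24·t(Manager) + 0.26·t(Trainee)
t(Trainee) = 1 + 0.28·t(Senior) + 0.34·t(Manager) + 0.2·t(Trainee)
Solving: t(Senior) = 5.5556, t(Manager) = 5.5556, t(Trainee) = 5.5556.
Expected years from Trainee to Junior: 5.5556.

5.5556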